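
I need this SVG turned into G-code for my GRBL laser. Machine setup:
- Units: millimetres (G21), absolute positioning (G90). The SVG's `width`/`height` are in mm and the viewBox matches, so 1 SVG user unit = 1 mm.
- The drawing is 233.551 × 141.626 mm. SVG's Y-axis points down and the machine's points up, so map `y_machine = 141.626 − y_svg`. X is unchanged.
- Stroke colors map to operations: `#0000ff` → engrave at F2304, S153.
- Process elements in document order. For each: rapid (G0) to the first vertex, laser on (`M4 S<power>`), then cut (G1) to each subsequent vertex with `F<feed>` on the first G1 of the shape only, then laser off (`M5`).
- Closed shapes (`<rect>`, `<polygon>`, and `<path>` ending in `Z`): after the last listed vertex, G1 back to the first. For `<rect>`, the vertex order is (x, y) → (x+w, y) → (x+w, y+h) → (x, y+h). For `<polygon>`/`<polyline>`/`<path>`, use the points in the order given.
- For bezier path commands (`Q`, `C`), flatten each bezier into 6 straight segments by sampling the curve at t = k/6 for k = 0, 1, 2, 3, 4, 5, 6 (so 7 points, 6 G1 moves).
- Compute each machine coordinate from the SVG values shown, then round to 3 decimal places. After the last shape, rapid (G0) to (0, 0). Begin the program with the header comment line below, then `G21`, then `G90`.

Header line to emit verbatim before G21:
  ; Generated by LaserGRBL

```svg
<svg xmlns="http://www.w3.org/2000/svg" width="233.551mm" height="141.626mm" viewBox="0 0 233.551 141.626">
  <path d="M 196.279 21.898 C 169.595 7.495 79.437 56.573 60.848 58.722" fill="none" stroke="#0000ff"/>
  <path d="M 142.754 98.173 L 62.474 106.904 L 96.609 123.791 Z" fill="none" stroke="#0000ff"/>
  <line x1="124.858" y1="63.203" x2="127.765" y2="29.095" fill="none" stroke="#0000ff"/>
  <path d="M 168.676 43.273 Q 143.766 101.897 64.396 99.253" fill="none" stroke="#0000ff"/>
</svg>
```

; Generated by LaserGRBL
G21
G90
G0 X196.279 Y119.728
M4 S153
G1 X178.273 Y122.151 F2304
G1 X153.439 Y117.060
G1 X125.528 Y107.523
G1 X98.292 Y96.607
G1 X75.481 Y87.378
G1 X60.848 Y82.904
M5
G0 X142.754 Y43.453
M4 S153
G1 X62.474 Y34.722 F2304
G1 X96.609 Y17.835
G1 X142.754 Y43.453
M5
G0 X124.858 Y78.423
M4 S153
G1 X127.765 Y112.531 F2304
M5
G0 X168.676 Y98.353
M4 S153
G1 X158.860 Y80.514 F2304
G1 X146.018 Y66.078
G1 X130.151 Y55.046
G1 X111.258 Y47.418
G1 X89.340 Y43.194
G1 X64.396 Y42.373
M5
G0 X0.000 Y0.000

1 u = 1 mm; y_m = 141.626 − y.

[1] `<path>` cubic bezier, #0000ff→engrave S153 F2304: (196.279,119.728) → (178.273,122.151) → (153.439,117.060) → (125.528,107.523) → (98.292,96.607) → (75.481,87.378) → (60.848,82.904)

[2] `<path>` closed polygon, #0000ff→engrave S153 F2304: (142.754,43.453) → (62.474,34.722) → (96.609,17.835) → (142.754,43.453) (closed)

[3] `<line>` line segment, #0000ff→engrave S153 F2304: (124.858,78.423) → (127.765,112.531)

[4] `<path>` quadratic bezier, #0000ff→engrave S153 F2304: (168.676,98.353) → (158.860,80.514) → (146.018,66.078) → (130.151,55.046) → (111.258,47.418) → (89.340,43.194) → (64.396,42.373)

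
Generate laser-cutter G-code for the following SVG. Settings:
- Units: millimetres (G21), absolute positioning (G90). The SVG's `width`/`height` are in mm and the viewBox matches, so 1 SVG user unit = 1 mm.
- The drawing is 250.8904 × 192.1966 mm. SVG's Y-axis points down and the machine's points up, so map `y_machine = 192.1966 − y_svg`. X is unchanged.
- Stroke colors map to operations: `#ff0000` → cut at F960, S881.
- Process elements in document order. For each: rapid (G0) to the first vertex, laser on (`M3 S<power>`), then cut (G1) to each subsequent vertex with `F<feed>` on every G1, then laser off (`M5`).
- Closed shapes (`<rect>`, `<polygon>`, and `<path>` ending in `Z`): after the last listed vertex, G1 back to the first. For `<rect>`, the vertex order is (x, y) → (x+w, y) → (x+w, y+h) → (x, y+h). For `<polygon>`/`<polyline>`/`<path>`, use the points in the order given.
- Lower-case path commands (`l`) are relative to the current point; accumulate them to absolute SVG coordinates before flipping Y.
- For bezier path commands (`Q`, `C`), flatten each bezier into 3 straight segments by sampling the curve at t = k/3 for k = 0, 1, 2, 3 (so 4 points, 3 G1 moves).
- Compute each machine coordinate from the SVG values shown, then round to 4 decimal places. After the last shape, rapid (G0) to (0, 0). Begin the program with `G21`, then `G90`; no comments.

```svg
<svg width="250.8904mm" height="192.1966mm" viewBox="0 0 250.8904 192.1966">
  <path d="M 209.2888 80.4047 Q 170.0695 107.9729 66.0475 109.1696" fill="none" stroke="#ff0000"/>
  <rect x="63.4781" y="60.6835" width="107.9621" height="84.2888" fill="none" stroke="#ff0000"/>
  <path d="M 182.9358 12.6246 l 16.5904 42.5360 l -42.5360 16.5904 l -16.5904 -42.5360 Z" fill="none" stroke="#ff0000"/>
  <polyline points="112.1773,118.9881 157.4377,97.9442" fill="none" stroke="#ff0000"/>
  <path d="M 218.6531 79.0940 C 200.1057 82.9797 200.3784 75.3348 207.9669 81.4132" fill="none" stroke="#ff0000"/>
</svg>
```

G21
G90
G0 X209.2888 Y111.7919
M3 S881
G1 X175.9423 Y96.3433 F960
G1 X128.1952 Y86.7550 F960
G1 X66.0475 Y83.0270 F960
M5
G0 X63.4781 Y131.5131
M3 S881
G1 X171.4402 Y131.5131 F960
G1 X171.4402 Y47.2243 F960
G1 X63.4781 Y47.2243 F960
G1 X63.4781 Y131.5131 F960
M5
G0 X182.9358 Y179.5720
M3 S881
G1 X199.5262 Y137.0360 F960
G1 X156.9902 Y120.4456 F960
G1 X140.3998 Y162.9816 F960
G1 X182.9358 Y179.5720 F960
M5
G0 X112.1773 Y73.2085
M3 S881
G1 X157.4377 Y94.2524 F960
M5
G0 X218.6531 Y113.1026
M3 S881
G1 X205.9530 Y112.1251 F960
G1 X203.2431 Y113.2227 F960
G1 X207.9669 Y110.7834 F960
M5
G0 X0.0000 Y0.0000

Since the viewBox matches the mm dimensions, user units are millimetres directly. The only transform is the Y-flip y_m = 192.1966 − y_svg.

Shape 1 is a quadratic bezier drawn with `<path>`. Its stroke #ff0000 means cut at S881, F960. After flipping Y the toolpath is (209.2888,111.7919) → (175.9423,96.3433) → (128.1952,86.7550) → (66.0475,83.0270).

Shape 2 is a rectangle drawn with `<rect>`. Its stroke #ff0000 means cut at S881, F960. After flipping Y the toolpath is (63.4781,131.5131) → (171.4402,131.5131) → (171.4402,47.2243) → (63.4781,47.2243) → (63.4781,131.5131), returning to the start.

Shape 3 is a regular polygon drawn with `<path>`. Its stroke #ff0000 means cut at S881, F960. After flipping Y the toolpath is (182.9358,179.5720) → (199.5262,137.0360) → (156.9902,120.4456) → (140.3998,162.9816) → (182.9358,179.5720), returning to the start.

Shape 4 is a line segment drawn with `<polyline>`. Its stroke #ff0000 means cut at S881, F960. After flipping Y the toolpath is (112.1773,73.2085) → (157.4377,94.2524).

Shape 5 is a cubic bezier drawn with `<path>`. Its stroke #ff0000 means cut at S881, F960. After flipping Y the toolpath is (218.6531,113.1026) → (205.9530,112.1251) → (203.2431,113.2227) → (207.9669,110.7834).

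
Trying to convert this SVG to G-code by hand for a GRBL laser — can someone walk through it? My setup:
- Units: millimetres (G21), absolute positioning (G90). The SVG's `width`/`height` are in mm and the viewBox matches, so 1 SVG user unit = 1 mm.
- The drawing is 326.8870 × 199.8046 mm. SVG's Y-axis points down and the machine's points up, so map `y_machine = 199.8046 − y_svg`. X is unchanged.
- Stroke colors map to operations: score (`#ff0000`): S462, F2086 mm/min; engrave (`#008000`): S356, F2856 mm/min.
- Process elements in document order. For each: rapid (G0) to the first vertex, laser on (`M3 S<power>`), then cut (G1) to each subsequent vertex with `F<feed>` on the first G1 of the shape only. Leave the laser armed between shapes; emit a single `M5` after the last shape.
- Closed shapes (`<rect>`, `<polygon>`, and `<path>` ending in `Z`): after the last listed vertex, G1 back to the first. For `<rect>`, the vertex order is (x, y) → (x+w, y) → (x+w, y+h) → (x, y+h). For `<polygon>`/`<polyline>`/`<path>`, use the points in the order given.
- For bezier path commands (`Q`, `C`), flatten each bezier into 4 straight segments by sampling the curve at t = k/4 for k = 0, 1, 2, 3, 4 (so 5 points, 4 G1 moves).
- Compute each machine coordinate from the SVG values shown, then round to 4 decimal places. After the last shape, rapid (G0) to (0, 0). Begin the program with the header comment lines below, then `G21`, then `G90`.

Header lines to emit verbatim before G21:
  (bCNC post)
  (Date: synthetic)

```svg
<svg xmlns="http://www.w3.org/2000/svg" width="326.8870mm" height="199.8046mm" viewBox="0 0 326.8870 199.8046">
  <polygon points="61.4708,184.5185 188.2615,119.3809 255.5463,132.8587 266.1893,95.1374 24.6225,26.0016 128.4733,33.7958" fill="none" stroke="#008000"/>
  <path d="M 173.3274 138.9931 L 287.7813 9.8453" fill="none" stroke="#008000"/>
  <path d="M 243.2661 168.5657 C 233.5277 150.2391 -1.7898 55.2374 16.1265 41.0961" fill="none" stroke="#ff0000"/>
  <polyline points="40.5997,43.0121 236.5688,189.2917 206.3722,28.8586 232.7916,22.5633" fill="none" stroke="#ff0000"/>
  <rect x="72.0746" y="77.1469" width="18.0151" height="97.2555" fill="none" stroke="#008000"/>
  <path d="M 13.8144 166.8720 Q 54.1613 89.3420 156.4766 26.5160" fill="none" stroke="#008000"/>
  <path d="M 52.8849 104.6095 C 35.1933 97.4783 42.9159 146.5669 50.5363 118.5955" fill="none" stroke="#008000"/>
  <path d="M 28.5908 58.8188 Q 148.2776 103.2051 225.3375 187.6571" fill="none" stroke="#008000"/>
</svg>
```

viewBox `0 0 326.8870 199.8046` with mm width/height → 1 unit = 1 mm. Flip: y_m = 199.8046 − y_svg.

**Shape 1** — `<polygon>` closed polygon, stroke `#008000` → engrave (S356, F2856). Machine vertices: (61.4708,15.2861) → (188.2615,80.4237) → (255.5463,66.9459) → (266.1893,104.6672) → (24.6225,173.8030) → (128.4733,166.0088) → (61.4708,15.2861). Closed: final G1 returns to the first vertex.

**Shape 2** — `<path>` line segment, stroke `#008000` → engrave (S356, F2856). Machine vertices: (173.3274,60.8115) → (287.7813,189.9593). Open path.

**Shape 3** — `<path>` cubic bezier, stroke `#ff0000` → score (S462, F2086). Control points (SVG): P0=(243.2661,168.5657), P1=(233.5277,150.2391), P2=(-1.7898,55.2374), P3=(16.1265,41.0961); sampled at t=k/4. Machine vertices: (243.2661,31.2389) → (201.1477,56.8989) → (119.3258,96.5432) → (42.6892,135.4027) → (16.1265,158.7085). Open path.

**Shape 4** — `<polyline>` open polyline, stroke `#ff0000` → score (S462, F2086). Machine vertices: (40.5997,156.7925) → (236.5688,10.5129) → (206.3722,170.9460) → (232.7916,177.2413). Open path.

**Shape 5** — `<rect>` rectangle, stroke `#008000` → engrave (S356, F2856). Machine vertices: (72.0746,122.6577) → (90.0897,122.6577) → (90.0897,25.4022) → (72.0746,25.4022) → (72.0746,122.6577). Closed: final G1 returns to the first vertex.

**Shape 6** — `<path>` quadratic bezier, stroke `#008000` → engrave (S356, F2856). Control points (SVG): P0=(13.8144,166.8720), P1=(54.1613,89.3420), P2=(156.4766,26.5160); sampled at t=k/4. Machine vertices: (13.8144,32.9326) → (37.8609,70.7786) → (69.6534,106.7866) → (109.1920,140.9566) → (156.4766,173.2886). Open path.

**Shape 7** — `<path>` cubic bezier, stroke `#008000` → engrave (S356, F2856). Control points (SVG): P0=(52.8849,104.6095), P1=(35.1933,97.4783), P2=(42.9159,146.5669), P3=(50.5363,118.5955); sampled at t=k/4. Machine vertices: (52.8849,95.1951) → (43.9827,92.0848) → (42.2186,80.3870) → (45.2005,72.5968) → (50.5363,81.2091). Open path.

**Shape 8** — `<path>` quadratic bezier, stroke `#008000` → engrave (S356, F2856). Control points (SVG): P0=(28.5908,58.8188), P1=(148.2776,103.2051), P2=(225.3375,187.6571); sampled at t=k/4. Machine vertices: (28.5908,140.9858) → (85.7700,116.2885) → (137.6209,86.5831) → (184.1434,51.8694) → (225.3375,12.1475). Open path.

(bCNC post)
(Date: synthetic)
G21
G90
G0 X61.4708 Y15.2861
M3 S356
G1 X188.2615 Y80.4237 F2856
G1 X255.5463 Y66.9459
G1 X266.1893 Y104.6672
G1 X24.6225 Y173.8030
G1 X128.4733 Y166.0088
G1 X61.4708 Y15.2861
G0 X173.3274 Y60.8115
M3 S356
G1 X287.7813 Y189.9593 F2856
G0 X243.2661 Y31.2389
M3 S462
G1 X201.1477 Y56.8989 F2086
G1 X119.3258 Y96.5432
G1 X42.6892 Y135.4027
G1 X16.1265 Y158.7085
G0 X40.5997 Y156.7925
M3 S462
G1 X236.5688 Y10.5129 F2086
G1 X206.3722 Y170.9460
G1 X232.7916 Y177.2413
G0 X72.0746 Y122.6577
M3 S356
G1 X90.0897 Y122.6577 F2856
G1 X90.0897 Y25.4022
G1 X72.0746 Y25.4022
G1 X72.0746 Y122.6577
G0 X13.8144 Y32.9326
M3 S356
G1 X37.8609 Y70.7786 F2856
G1 X69.6534 Y106.7866
G1 X109.1920 Y140.9566
G1 X156.4766 Y173.2886
G0 X52.8849 Y95.1951
M3 S356
G1 X43.9827 Y92.0848 F2856
G1 X42.2186 Y80.3870
G1 X45.2005 Y72.5968
G1 X50.5363 Y81.2091
G0 X28.5908 Y140.9858
M3 S356
G1 X85.7700 Y116.2885 F2856
G1 X137.6209 Y86.5831
G1 X184.1434 Y51.8694
G1 X225.3375 Y12.1475
M5
G0 X0.0000 Y0.0000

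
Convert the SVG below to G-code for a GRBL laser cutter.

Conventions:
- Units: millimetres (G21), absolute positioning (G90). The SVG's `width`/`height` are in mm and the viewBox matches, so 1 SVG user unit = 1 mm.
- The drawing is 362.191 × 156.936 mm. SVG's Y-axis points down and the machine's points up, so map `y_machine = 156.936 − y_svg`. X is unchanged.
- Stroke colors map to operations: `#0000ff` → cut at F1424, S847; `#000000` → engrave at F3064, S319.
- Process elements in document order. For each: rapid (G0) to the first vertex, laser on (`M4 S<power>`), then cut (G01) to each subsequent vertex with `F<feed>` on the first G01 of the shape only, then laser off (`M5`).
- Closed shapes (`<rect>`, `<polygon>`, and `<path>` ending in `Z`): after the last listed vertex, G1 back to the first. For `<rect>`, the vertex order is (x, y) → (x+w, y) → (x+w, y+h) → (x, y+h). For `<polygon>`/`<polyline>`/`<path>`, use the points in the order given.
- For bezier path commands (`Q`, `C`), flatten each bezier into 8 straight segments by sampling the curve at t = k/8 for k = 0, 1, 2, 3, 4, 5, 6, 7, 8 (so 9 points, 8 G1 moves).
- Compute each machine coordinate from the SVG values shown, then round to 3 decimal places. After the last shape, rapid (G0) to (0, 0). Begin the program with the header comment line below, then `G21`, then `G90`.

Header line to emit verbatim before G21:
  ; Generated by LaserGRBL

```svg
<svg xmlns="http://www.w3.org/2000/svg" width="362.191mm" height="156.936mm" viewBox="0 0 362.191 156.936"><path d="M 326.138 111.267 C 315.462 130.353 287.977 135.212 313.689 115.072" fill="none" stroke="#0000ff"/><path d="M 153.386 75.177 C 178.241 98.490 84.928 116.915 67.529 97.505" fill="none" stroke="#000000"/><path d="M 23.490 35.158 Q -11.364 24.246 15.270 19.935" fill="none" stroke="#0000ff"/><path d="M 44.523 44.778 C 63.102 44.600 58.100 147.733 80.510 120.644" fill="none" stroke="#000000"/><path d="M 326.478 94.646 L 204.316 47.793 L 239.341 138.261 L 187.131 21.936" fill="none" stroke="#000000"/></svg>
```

viewBox `0 0 362.191 156.936` with mm width/height → 1 unit = 1 mm. Flip: y_m = 156.936 − y_svg.

**Shape 1** — `<path>` cubic bezier, stroke `#0000ff` → cut (S847, F1424). Control points (SVG): P0=(326.138,111.267), P1=(315.462,130.353), P2=(287.977,135.212), P3=(313.689,115.072); sampled at t=k/8. Machine vertices: (326.138,45.669) → (321.483,39.200) → (316.073,34.190) → (310.728,30.767) → (306.268,29.057) → (303.514,29.185) → (303.286,31.278) → (306.404,35.462) → (313.689,41.864). Open path.

**Shape 2** — `<path>` cubic bezier, stroke `#000000` → engrave (S319, F3064). Control points (SVG): P0=(153.386,75.177), P1=(178.241,98.490), P2=(84.928,116.915), P3=(67.529,97.505); sampled at t=k/8. Machine vertices: (153.386,81.759) → (157.547,73.310) → (152.903,65.706) → (141.731,59.331) → (126.303,54.574) → (108.894,51.819) → (91.780,51.453) → (77.233,53.861) → (67.529,59.431). Open path.

**Shape 3** — `<path>` quadratic bezier, stroke `#0000ff` → cut (S847, F1424). Control points (SVG): P0=(23.490,35.158), P1=(-11.364,24.246), P2=(15.270,19.935); sampled at t=k/8. Machine vertices: (23.490,121.778) → (15.737,124.403) → (9.906,126.821) → (5.996,129.034) → (4.008,131.040) → (3.941,132.839) → (5.796,134.433) → (9.572,135.820) → (15.270,137.001). Open path.

**Shape 4** — `<path>` cubic bezier, stroke `#000000` → engrave (S319, F3064). Control points (SVG): P0=(44.523,44.778), P1=(63.102,44.600), P2=(58.100,147.733), P3=(80.510,120.644); sampled at t=k/8. Machine vertices: (44.523,112.158) → (50.484,107.838) → (54.833,96.570) → (58.165,81.089) → (61.080,64.133) → (64.174,48.439) → (68.045,36.743) → (73.292,31.782) → (80.510,36.292). Open path.

**Shape 5** — `<path>` open polyline, stroke `#000000` → engrave (S319, F3064). Machine vertices: (326.478,62.290) → (204.316,109.143) → (239.341,18.675) → (187.131,135.000). Open path.

; Generated by LaserGRBL
G21
G90
G0 X326.138 Y45.669
M4 S847
G01 X321.483 Y39.200 F1424
G01 X316.073 Y34.190
G01 X310.728 Y30.767
G01 X306.268 Y29.057
G01 X303.514 Y29.185
G01 X303.286 Y31.278
G01 X306.404 Y35.462
G01 X313.689 Y41.864
M5
G0 X153.386 Y81.759
M4 S319
G01 X157.547 Y73.310 F3064
G01 X152.903 Y65.706
G01 X141.731 Y59.331
G01 X126.303 Y54.574
G01 X108.894 Y51.819
G01 X91.780 Y51.453
G01 X77.233 Y53.861
G01 X67.529 Y59.431
M5
G0 X23.490 Y121.778
M4 S847
G01 X15.737 Y124.403 F1424
G01 X9.906 Y126.821
G01 X5.996 Y129.034
G01 X4.008 Y131.040
G01 X3.941 Y132.839
G01 X5.796 Y134.433
G01 X9.572 Y135.820
G01 X15.270 Y137.001
M5
G0 X44.523 Y112.158
M4 S319
G01 X50.484 Y107.838 F3064
G01 X54.833 Y96.570
G01 X58.165 Y81.089
G01 X61.080 Y64.133
G01 X64.174 Y48.439
G01 X68.045 Y36.743
G01 X73.292 Y31.782
G01 X80.510 Y36.292
M5
G0 X326.478 Y62.290
M4 S319
G01 X204.316 Y109.143 F3064
G01 X239.341 Y18.675
G01 X187.131 Y135.000
M5
G0 X0.000 Y0.000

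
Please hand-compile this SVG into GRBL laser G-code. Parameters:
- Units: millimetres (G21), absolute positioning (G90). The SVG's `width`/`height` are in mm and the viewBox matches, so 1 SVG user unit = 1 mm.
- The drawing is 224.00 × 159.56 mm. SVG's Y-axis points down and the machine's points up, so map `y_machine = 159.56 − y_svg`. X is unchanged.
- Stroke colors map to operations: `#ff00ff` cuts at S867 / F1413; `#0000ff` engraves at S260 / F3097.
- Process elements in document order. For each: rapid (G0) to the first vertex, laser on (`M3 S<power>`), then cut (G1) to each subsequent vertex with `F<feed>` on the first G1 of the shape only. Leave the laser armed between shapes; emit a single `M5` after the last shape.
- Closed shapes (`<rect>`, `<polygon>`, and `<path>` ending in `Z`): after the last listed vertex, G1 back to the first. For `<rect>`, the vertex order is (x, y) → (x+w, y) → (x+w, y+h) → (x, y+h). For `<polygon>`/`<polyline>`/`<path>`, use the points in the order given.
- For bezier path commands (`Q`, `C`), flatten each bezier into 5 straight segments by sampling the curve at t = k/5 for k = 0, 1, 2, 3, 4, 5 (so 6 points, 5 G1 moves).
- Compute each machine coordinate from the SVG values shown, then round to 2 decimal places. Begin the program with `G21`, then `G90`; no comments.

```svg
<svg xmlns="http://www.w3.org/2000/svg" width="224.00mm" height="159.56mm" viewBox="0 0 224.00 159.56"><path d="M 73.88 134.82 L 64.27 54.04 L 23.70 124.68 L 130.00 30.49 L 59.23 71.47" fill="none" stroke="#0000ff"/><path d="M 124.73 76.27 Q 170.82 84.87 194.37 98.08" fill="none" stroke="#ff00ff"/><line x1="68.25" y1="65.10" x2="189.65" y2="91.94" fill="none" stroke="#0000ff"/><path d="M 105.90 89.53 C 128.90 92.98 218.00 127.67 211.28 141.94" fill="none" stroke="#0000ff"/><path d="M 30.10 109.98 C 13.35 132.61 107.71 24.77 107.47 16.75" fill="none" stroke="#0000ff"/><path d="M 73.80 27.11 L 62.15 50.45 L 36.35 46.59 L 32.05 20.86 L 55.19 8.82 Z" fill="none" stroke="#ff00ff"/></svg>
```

Since the viewBox matches the mm dimensions, user units are millimetres directly. The only transform is the Y-flip y_m = 159.56 − y_svg.

Shape 1 is a open polyline drawn with `<path>`. Its stroke #0000ff means engrave at S260, F3097. After flipping Y the toolpath is (73.88,24.74) → (64.27,105.52) → (23.70,34.88) → (130.00,129.07) → (59.23,88.09).

Shape 2 is a quadratic bezier drawn with `<path>`. Its stroke #ff00ff means cut at S867, F1413. After flipping Y the toolpath is (124.73,83.29) → (142.26,79.67) → (158.00,75.67) → (171.92,71.31) → (184.05,66.58) → (194.37,61.48).

Shape 3 is a line segment drawn with `<line>`. Its stroke #0000ff means engrave at S260, F3097. After flipping Y the toolpath is (68.25,94.46) → (189.65,67.62).

Shape 4 is a cubic bezier drawn with `<path>`. Its stroke #0000ff means engrave at S260, F3097. After flipping Y the toolpath is (105.90,70.03) → (126.34,64.62) → (154.87,54.20) → (183.71,41.24) → (205.11,28.22) → (211.28,17.62).

Shape 5 is a cubic bezier drawn with `<path>`. Its stroke #0000ff means engrave at S260, F3097. After flipping Y the toolpath is (30.10,49.58) → (31.74,49.82) → (50.17,70.31) → (75.52,100.01) → (97.91,127.86) → (107.47,142.81).

Shape 6 is a regular polygon drawn with `<path>`. Its stroke #ff00ff means cut at S867, F1413. After flipping Y the toolpath is (73.80,132.45) → (62.15,109.11) → (36.35,112.97) → (32.05,138.70) → (55.19,150.74) → (73.80,132.45), returning to the start.

G21
G90
G0 X73.88 Y24.74
M3 S260
G1 X64.27 Y105.52 F3097
G1 X23.70 Y34.88
G1 X130.00 Y129.07
G1 X59.23 Y88.09
G0 X124.73 Y83.29
M3 S867
G1 X142.26 Y79.67 F1413
G1 X158.00 Y75.67
G1 X171.92 Y71.31
G1 X184.05 Y66.58
G1 X194.37 Y61.48
G0 X68.25 Y94.46
M3 S260
G1 X189.65 Y67.62 F3097
G0 X105.90 Y70.03
M3 S260
G1 X126.34 Y64.62 F3097
G1 X154.87 Y54.20
G1 X183.71 Y41.24
G1 X205.11 Y28.22
G1 X211.28 Y17.62
G0 X30.10 Y49.58
M3 S260
G1 X31.74 Y49.82 F3097
G1 X50.17 Y70.31
G1 X75.52 Y100.01
G1 X97.91 Y127.86
G1 X107.47 Y142.81
G0 X73.80 Y132.45
M3 S867
G1 X62.15 Y109.11 F1413
G1 X36.35 Y112.97
G1 X32.05 Y138.70
G1 X55.19 Y150.74
G1 X73.80 Y132.45
M5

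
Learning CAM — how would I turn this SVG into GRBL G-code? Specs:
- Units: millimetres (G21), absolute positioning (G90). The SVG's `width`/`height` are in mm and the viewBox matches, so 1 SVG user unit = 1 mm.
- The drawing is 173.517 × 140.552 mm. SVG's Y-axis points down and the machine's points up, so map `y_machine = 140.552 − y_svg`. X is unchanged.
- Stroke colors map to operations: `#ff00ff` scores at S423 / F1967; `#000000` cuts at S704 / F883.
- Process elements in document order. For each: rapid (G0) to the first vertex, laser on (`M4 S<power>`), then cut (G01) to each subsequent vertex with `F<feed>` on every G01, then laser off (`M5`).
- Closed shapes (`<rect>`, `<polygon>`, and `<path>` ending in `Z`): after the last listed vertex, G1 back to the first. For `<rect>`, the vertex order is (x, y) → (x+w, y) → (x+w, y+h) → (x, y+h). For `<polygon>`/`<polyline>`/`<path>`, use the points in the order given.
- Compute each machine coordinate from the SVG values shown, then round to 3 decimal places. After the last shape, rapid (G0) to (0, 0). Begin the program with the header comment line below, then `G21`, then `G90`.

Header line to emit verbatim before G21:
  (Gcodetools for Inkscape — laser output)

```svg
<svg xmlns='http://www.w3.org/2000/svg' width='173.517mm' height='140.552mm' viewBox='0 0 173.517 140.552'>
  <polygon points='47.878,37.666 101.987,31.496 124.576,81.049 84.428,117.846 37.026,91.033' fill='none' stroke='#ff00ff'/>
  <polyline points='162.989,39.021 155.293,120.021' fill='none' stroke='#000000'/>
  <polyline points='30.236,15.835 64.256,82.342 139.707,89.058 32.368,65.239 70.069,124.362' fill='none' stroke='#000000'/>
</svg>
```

Since the viewBox matches the mm dimensions, user units are millimetres directly. The only transform is the Y-flip y_m = 140.552 − y_svg.

Shape 1 is a regular polygon drawn with `<polygon>`. Its stroke #ff00ff means score at S423, F1967. After flipping Y the toolpath is (47.878,102.886) → (101.987,109.056) → (124.576,59.503) → (84.428,22.706) → (37.026,49.519) → (47.878,102.886), returning to the start.

Shape 2 is a line segment drawn with `<polyline>`. Its stroke #000000 means cut at S704, F883. After flipping Y the toolpath is (162.989,101.531) → (155.293,20.531).

Shape 3 is a open polyline drawn with `<polyline>`. Its stroke #000000 means cut at S704, F883. After flipping Y the toolpath is (30.236,124.717) → (64.256,58.210) → (139.707,51.494) → (32.368,75.313) → (70.069,16.190).

(Gcodetools for Inkscape — laser output)
G21
G90
G0 X47.878 Y102.886
M4 S423
G01 X101.987 Y109.056 F1967
G01 X124.576 Y59.503 F1967
G01 X84.428 Y22.706 F1967
G01 X37.026 Y49.519 F1967
G01 X47.878 Y102.886 F1967
M5
G0 X162.989 Y101.531
M4 S704
G01 X155.293 Y20.531 F883
M5
G0 X30.236 Y124.717
M4 S704
G01 X64.256 Y58.210 F883
G01 X139.707 Y51.494 F883
G01 X32.368 Y75.313 F883
G01 X70.069 Y16.190 F883
M5
G0 X0.000 Y0.000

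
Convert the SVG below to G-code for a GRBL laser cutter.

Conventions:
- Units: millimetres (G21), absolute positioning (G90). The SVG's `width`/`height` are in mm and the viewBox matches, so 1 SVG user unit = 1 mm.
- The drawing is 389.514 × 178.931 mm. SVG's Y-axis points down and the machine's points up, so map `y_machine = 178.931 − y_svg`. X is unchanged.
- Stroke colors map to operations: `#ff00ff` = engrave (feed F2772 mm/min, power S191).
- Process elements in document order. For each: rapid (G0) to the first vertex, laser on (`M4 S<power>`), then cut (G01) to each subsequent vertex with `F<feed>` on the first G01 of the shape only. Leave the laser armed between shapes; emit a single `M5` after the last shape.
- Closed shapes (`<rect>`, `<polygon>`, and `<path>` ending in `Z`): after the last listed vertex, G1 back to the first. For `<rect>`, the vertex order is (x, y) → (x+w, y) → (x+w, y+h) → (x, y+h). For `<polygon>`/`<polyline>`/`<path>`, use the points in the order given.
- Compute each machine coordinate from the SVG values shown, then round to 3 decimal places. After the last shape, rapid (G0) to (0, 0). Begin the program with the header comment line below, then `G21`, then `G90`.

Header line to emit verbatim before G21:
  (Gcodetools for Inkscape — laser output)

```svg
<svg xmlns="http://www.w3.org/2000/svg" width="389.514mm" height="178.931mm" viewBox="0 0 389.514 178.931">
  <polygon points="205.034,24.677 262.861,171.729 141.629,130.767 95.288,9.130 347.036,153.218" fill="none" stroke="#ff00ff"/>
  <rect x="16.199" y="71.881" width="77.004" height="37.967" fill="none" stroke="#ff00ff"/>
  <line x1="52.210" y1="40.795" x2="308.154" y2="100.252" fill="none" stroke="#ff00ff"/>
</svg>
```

(Gcodetools for Inkscape — laser output)
G21
G90
G0 X205.034 Y154.254
M4 S191
G01 X262.861 Y7.202 F2772
G01 X141.629 Y48.164
G01 X95.288 Y169.801
G01 X347.036 Y25.713
G01 X205.034 Y154.254
G0 X16.199 Y107.050
M4 S191
G01 X93.203 Y107.050 F2772
G01 X93.203 Y69.083
G01 X16.199 Y69.083
G01 X16.199 Y107.050
G0 X52.210 Y138.136
M4 S191
G01 X308.154 Y78.679 F2772
M5
G0 X0.000 Y0.000

1 u = 1 mm; y_m = 178.931 − y.

[1] `<polygon>` closed polygon, #ff00ff→engrave S191 F2772: (205.034,154.254) → (262.861,7.202) → (141.629,48.164) → (95.288,169.801) → (347.036,25.713) → (205.034,154.254) (closed)

[2] `<rect>` rectangle, #ff00ff→engrave S191 F2772: (16.199,107.050) → (93.203,107.050) → (93.203,69.083) → (16.199,69.083) → (16.199,107.050) (closed)

[3] `<line>` line segment, #ff00ff→engrave S191 F2772: (52.210,138.136) → (308.154,78.679)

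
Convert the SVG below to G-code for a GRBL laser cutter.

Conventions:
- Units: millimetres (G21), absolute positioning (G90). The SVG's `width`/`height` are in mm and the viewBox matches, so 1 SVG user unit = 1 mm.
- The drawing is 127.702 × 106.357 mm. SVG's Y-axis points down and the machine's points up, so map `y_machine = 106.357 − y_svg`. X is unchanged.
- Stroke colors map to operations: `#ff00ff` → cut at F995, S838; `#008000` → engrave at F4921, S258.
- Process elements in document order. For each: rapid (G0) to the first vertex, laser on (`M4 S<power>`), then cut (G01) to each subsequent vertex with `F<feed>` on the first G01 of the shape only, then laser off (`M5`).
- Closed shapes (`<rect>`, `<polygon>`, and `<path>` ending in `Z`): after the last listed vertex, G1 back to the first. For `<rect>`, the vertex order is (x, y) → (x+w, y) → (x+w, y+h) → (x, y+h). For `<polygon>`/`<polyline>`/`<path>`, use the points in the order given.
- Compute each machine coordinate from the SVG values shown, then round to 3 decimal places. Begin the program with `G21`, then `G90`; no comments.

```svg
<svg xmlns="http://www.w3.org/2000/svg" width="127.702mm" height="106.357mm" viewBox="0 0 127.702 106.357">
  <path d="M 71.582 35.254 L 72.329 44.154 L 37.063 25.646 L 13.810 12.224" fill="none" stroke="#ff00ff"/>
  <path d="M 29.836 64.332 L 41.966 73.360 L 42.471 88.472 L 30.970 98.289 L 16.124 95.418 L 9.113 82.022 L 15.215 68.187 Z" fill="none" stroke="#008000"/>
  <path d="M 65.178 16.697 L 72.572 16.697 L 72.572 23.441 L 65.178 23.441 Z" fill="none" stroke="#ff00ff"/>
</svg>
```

viewBox `0 0 127.702 106.357` with mm width/height → 1 unit = 1 mm. Flip: y_m = 106.357 − y_svg.

**Shape 1** — `<path>` open polyline, stroke `#ff00ff` → cut (S838, F995). Machine vertices: (71.582,71.103) → (72.329,62.203) → (37.063,80.711) → (13.810,94.133). Open path.

**Shape 2** — `<path>` regular polygon, stroke `#008000` → engrave (S258, F4921). Machine vertices: (29.836,42.025) → (41.966,32.997) → (42.471,17.885) → (30.970,8.068) → (16.124,10.939) → (9.113,24.335) → (15.215,38.170) → (29.836,42.025). Closed: final G1 returns to the first vertex.

**Shape 3** — `<path>` rectangle, stroke `#ff00ff` → cut (S838, F995). Machine vertices: (65.178,89.660) → (72.572,89.660) → (72.572,82.916) → (65.178,82.916) → (65.178,89.660). Closed: final G1 returns to the first vertex.

G21
G90
G0 X71.582 Y71.103
M4 S838
G01 X72.329 Y62.203 F995
G01 X37.063 Y80.711
G01 X13.810 Y94.133
M5
G0 X29.836 Y42.025
M4 S258
G01 X41.966 Y32.997 F4921
G01 X42.471 Y17.885
G01 X30.970 Y8.068
G01 X16.124 Y10.939
G01 X9.113 Y24.335
G01 X15.215 Y38.170
G01 X29.836 Y42.025
M5
G0 X65.178 Y89.660
M4 S838
G01 X72.572 Y89.660 F995
G01 X72.572 Y82.916
G01 X65.178 Y82.916
G01 X65.178 Y89.660
M5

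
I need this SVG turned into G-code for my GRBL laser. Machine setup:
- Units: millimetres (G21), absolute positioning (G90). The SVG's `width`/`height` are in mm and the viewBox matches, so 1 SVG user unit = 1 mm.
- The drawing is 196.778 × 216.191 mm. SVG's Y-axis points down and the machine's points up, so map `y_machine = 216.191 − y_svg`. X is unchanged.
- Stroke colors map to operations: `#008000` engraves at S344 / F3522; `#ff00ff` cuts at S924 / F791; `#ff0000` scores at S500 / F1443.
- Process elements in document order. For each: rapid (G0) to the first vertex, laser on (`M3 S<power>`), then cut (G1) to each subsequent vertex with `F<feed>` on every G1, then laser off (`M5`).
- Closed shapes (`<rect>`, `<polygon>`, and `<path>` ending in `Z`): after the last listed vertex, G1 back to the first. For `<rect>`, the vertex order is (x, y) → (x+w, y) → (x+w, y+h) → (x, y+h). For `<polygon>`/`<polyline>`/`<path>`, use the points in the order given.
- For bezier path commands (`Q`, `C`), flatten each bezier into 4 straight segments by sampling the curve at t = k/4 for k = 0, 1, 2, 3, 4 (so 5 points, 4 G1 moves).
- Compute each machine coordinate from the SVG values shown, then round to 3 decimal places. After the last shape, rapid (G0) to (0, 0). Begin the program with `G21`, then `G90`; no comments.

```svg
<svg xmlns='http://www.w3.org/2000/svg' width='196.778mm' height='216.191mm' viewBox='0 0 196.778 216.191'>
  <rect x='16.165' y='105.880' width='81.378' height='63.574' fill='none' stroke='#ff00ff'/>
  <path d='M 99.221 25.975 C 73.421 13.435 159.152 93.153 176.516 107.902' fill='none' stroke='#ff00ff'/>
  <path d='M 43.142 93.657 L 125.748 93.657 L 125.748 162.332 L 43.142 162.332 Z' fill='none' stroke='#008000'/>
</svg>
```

G21
G90
G0 X16.165 Y110.311
M3 S924
G1 X97.543 Y110.311 F791
G1 X97.543 Y46.737 F791
G1 X16.165 Y46.737 F791
G1 X16.165 Y110.311 F791
M5
G0 X99.221 Y190.216
M3 S924
G1 X97.972 Y184.779 F791
G1 X121.682 Y159.486 F791
G1 X153.485 Y129.076 F791
G1 X176.516 Y108.289 F791
M5
G0 X43.142 Y122.534
M3 S344
G1 X125.748 Y122.534 F3522
G1 X125.748 Y53.859 F3522
G1 X43.142 Y53.859 F3522
G1 X43.142 Y122.534 F3522
M5
G0 X0.000 Y0.000

Since the viewBox matches the mm dimensions, user units are millimetres directly. The only transform is the Y-flip y_m = 216.191 − y_svg.

Shape 1 is a rectangle drawn with `<rect>`. Its stroke #ff00ff means cut at S924, F791. After flipping Y the toolpath is (16.165,110.311) → (97.543,110.311) → (97.543,46.737) → (16.165,46.737) → (16.165,110.311), returning to the start.

Shape 2 is a cubic bezier drawn with `<path>`. Its stroke #ff00ff means cut at S924, F791. After flipping Y the toolpath is (99.221,190.216) → (97.972,184.779) → (121.682,159.486) → (153.485,129.076) → (176.516,108.289).

Shape 3 is a rectangle drawn with `<path>`. Its stroke #008000 means engrave at S344, F3522. After flipping Y the toolpath is (43.142,122.534) → (125.748,122.534) → (125.748,53.859) → (43.142,53.859) → (43.142,122.534), returning to the start.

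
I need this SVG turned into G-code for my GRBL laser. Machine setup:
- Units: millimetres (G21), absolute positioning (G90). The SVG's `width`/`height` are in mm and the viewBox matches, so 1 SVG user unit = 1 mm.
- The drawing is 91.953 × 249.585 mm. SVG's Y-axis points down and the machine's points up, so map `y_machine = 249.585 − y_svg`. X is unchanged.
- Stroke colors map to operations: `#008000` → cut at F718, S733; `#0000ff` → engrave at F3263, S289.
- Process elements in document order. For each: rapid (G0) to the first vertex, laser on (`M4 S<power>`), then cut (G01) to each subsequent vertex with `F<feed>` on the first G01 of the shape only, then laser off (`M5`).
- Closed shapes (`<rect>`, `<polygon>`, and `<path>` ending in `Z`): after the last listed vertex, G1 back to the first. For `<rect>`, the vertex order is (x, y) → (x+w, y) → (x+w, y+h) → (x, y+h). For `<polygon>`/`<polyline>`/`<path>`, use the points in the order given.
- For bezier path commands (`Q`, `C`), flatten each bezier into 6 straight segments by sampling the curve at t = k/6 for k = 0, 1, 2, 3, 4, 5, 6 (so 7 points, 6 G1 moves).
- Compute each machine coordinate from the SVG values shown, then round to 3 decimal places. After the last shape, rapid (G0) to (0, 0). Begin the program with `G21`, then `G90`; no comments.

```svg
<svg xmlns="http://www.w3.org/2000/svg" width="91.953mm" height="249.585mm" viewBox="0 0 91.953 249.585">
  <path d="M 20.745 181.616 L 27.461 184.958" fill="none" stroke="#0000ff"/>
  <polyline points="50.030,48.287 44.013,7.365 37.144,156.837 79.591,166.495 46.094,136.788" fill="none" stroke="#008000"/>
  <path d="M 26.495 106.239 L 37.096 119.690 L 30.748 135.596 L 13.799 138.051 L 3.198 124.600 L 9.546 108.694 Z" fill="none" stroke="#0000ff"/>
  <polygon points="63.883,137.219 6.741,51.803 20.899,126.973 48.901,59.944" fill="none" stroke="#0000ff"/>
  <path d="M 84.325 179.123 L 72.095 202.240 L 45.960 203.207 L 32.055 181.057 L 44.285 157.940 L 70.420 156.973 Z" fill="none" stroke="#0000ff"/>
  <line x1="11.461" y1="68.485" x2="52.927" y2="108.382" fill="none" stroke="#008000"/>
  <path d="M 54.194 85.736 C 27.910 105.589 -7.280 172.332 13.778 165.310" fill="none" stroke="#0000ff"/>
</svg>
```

G21
G90
G0 X20.745 Y67.969
M4 S289
G01 X27.461 Y64.627 F3263
M5
G0 X50.030 Y201.298
M4 S733
G01 X44.013 Y242.220 F718
G01 X37.144 Y92.748
G01 X79.591 Y83.090
G01 X46.094 Y112.797
M5
G0 X26.495 Y143.346
M4 S289
G01 X37.096 Y129.895 F3263
G01 X30.748 Y113.989
G01 X13.799 Y111.534
G01 X3.198 Y124.985
G01 X9.546 Y140.891
G01 X26.495 Y143.346
M5
G0 X63.883 Y112.366
M4 S289
G01 X6.741 Y197.782 F3263
G01 X20.899 Y122.612
G01 X48.901 Y189.641
G01 X63.883 Y112.366
M5
G0 X84.325 Y70.462
M4 S289
G01 X72.095 Y47.345 F3263
G01 X45.960 Y46.378
G01 X32.055 Y68.528
G01 X44.285 Y91.645
G01 X70.420 Y92.612
G01 X84.325 Y70.462
M5
G0 X11.461 Y181.100
M4 S733
G01 X52.927 Y141.203 F718
M5
G0 X54.194 Y163.849
M4 S289
G01 X40.611 Y150.574 F3263
G01 X27.354 Y132.835
G01 X16.233 Y113.984
G01 X9.056 Y97.373
G01 X7.635 Y86.352
G01 X13.778 Y84.275
M5
G0 X0.000 Y0.000

1 u = 1 mm; y_m = 249.585 − y.

[1] `<path>` line segment, #0000ff→engrave S289 F3263: (20.745,67.969) → (27.461,64.627)

[2] `<polyline>` open polyline, #008000→cut S733 F718: (50.030,201.298) → (44.013,242.220) → (37.144,92.748) → (79.591,83.090) → (46.094,112.797)

[3] `<path>` regular polygon, #0000ff→engrave S289 F3263: (26.495,143.346) → (37.096,129.895) → (30.748,113.989) → (13.799,111.534) → (3.198,124.985) → (9.546,140.891) → (26.495,143.346) (closed)

[4] `<polygon>` closed polygon, #0000ff→engrave S289 F3263: (63.883,112.366) → (6.741,197.782) → (20.899,122.612) → (48.901,189.641) → (63.883,112.366) (closed)

[5] `<path>` regular polygon, #0000ff→engrave S289 F3263: (84.325,70.462) → (72.095,47.345) → (45.960,46.378) → (32.055,68.528) → (44.285,91.645) → (70.420,92.612) → (84.325,70.462) (closed)

[6] `<line>` line segment, #008000→cut S733 F718: (11.461,181.100) → (52.927,141.203)

[7] `<path>` cubic bezier, #0000ff→engrave S289 F3263: (54.194,163.849) → (40.611,150.574) → (27.354,132.835) → (16.233,113.984) → (9.056,97.373) → (7.635,86.352) → (13.778,84.275)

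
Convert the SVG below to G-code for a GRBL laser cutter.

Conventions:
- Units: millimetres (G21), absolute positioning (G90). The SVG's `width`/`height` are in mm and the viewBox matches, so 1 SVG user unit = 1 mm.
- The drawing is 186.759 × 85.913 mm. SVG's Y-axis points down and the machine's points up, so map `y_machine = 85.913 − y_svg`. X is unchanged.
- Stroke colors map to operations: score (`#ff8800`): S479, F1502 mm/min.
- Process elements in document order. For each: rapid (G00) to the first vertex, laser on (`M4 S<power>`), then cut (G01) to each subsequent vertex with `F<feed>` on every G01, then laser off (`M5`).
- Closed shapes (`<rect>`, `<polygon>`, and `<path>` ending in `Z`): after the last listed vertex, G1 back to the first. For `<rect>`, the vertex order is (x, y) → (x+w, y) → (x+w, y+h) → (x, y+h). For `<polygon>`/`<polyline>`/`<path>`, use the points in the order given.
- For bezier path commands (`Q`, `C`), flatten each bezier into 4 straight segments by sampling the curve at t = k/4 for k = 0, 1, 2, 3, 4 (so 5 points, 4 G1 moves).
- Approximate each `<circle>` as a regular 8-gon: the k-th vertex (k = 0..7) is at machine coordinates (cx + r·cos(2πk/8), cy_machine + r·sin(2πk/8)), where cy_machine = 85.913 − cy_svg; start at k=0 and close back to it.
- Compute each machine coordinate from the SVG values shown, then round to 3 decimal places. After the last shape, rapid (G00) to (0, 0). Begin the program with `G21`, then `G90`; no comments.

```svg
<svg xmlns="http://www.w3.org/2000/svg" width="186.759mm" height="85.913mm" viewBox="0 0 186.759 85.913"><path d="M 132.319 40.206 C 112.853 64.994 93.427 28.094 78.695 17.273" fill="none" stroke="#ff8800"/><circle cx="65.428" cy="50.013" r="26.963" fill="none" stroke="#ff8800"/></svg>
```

G21
G90
G00 X132.319 Y45.707
M4 S479
G01 X117.800 Y37.311 F1502
G01 X103.732 Y43.820 F1502
G01 X90.551 Y57.006 F1502
G01 X78.695 Y68.640 F1502
M5
G00 X92.391 Y35.900
M4 S479
G01 X84.494 Y54.966 F1502
G01 X65.428 Y62.863 F1502
G01 X46.362 Y54.966 F1502
G01 X38.465 Y35.900 F1502
G01 X46.362 Y16.834 F1502
G01 X65.428 Y8.937 F1502
G01 X84.494 Y16.834 F1502
G01 X92.391 Y35.900 F1502
M5
G00 X0.000 Y0.000

Since the viewBox matches the mm dimensions, user units are millimetres directly. The only transform is the Y-flip y_m = 85.913 − y_svg.

Shape 1 is a cubic bezier drawn with `<path>`. Its stroke #ff8800 means score at S479, F1502. After flipping Y the toolpath is (132.319,45.707) → (117.800,37.311) → (103.732,43.820) → (90.551,57.006) → (78.695,68.640).

Shape 2 is a circle drawn with `<circle>`. Its stroke #ff8800 means score at S479, F1502. After flipping Y the toolpath is (92.391,35.900) → (84.494,54.966) → (65.428,62.863) → (46.362,54.966) → (38.465,35.900) → (46.362,16.834) → (65.428,8.937) → (84.494,16.834) → (92.391,35.900), returning to the start.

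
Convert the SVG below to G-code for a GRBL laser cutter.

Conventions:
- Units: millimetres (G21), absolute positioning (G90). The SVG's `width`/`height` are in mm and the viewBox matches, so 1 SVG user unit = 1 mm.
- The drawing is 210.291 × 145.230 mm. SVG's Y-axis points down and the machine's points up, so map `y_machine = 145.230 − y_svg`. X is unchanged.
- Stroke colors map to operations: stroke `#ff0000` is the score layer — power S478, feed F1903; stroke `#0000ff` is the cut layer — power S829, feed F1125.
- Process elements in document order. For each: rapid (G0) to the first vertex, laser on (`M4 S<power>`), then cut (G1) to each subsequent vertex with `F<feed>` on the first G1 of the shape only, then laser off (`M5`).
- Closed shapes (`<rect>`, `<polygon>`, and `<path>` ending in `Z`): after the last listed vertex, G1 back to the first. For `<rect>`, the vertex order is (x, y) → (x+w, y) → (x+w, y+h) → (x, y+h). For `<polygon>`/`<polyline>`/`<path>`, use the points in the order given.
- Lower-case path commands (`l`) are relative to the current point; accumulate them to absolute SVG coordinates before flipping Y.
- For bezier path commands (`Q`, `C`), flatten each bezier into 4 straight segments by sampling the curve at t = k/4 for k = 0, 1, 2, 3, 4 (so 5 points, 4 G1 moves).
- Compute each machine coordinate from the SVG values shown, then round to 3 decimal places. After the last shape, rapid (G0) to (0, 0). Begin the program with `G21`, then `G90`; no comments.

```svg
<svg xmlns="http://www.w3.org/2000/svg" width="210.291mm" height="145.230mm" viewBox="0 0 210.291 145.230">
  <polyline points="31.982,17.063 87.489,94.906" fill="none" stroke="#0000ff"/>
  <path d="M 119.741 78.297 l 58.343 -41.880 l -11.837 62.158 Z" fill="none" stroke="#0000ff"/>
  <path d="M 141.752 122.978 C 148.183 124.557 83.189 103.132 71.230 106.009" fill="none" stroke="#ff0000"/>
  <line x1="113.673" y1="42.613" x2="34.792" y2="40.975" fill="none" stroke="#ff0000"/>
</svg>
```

G21
G90
G0 X31.982 Y128.167
M4 S829
G1 X87.489 Y50.324 F1125
M5
G0 X119.741 Y66.933
M4 S829
G1 X178.084 Y108.813 F1125
G1 X166.247 Y46.655
G1 X119.741 Y66.933
M5
G0 X141.752 Y22.252
M4 S478
G1 X135.128 Y24.642 F1903
G1 X113.387 Y31.223
G1 X88.199 Y37.561
G1 X71.230 Y39.221
M5
G0 X113.673 Y102.617
M4 S478
G1 X34.792 Y104.255 F1903
M5
G0 X0.000 Y0.000

Since the viewBox matches the mm dimensions, user units are millimetres directly. The only transform is the Y-flip y_m = 145.230 − y_svg.

Shape 1 is a line segment drawn with `<polyline>`. Its stroke #0000ff means cut at S829, F1125. After flipping Y the toolpath is (31.982,128.167) → (87.489,50.324).

Shape 2 is a closed polygon drawn with `<path>`. Its stroke #0000ff means cut at S829, F1125. After flipping Y the toolpath is (119.741,66.933) → (178.084,108.813) → (166.247,46.655) → (119.741,66.933), returning to the start.

Shape 3 is a cubic bezier drawn with `<path>`. Its stroke #ff0000 means score at S478, F1903. After flipping Y the toolpath is (141.752,22.252) → (135.128,24.642) → (113.387,31.223) → (88.199,37.561) → (71.230,39.221).

Shape 4 is a line segment drawn with `<line>`. Its stroke #ff0000 means score at S478, F1903. After flipping Y the toolpath is (113.673,102.617) → (34.792,104.255).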